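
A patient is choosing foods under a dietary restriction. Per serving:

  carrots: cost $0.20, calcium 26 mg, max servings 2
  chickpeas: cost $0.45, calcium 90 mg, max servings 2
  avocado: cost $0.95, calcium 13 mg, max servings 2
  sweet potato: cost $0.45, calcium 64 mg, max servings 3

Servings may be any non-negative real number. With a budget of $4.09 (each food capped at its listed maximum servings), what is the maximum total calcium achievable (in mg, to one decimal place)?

Calcium per dollar: chickpeas 200, sweet potato 142.2, carrots 130, avocado 13.68.
Take 2 servings of chickpeas: spends $0.90, +180.0 mg calcium (running total 180.0 mg).
Take 3 servings of sweet potato: spends $1.35, +192.0 mg calcium (running total 372.0 mg).
Take 2 servings of carrots: spends $0.40, +52.0 mg calcium (running total 424.0 mg).
Take 1.516 servings of avocado: spends $1.44, +19.7 mg calcium (running total 443.7 mg).
Filling greedily by calcium-per-dollar is optimal for one linear limit, giving 443.7 mg.

443.7 mg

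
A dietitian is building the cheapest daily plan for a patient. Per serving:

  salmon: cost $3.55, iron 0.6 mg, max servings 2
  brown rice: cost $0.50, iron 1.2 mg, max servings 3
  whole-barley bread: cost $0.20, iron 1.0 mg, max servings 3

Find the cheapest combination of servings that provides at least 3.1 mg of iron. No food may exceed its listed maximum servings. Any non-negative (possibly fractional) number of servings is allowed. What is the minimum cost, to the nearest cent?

$0.64

Cost per mg of iron: whole-barley bread $0.2000, brown rice $0.4167, salmon $5.9167.
Take 3 servings of whole-barley bread: +3.0 mg iron for $0.60 (total $0.60, still need 0.1 mg).
Take 0.08333 servings of brown rice: +0.1 mg iron for $0.04 (total $0.64, still need 0.0 mg).
Filling from the cheapest source first is optimal under one linear minimum: $0.64.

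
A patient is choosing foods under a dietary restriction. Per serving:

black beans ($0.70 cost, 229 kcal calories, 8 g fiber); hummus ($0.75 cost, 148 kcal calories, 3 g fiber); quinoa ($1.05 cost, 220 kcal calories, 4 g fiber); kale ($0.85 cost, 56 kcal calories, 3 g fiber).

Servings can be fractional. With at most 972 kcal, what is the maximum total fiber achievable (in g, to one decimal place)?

Fiber per kcal: kale 0.05357, black beans 0.03493, hummus 0.02027, quinoa 0.01818.
With no serving limits, spend the whole calories allowance on kale: 972 kcal / 56 kcal × 3 g = 52.1 g.

52.1 g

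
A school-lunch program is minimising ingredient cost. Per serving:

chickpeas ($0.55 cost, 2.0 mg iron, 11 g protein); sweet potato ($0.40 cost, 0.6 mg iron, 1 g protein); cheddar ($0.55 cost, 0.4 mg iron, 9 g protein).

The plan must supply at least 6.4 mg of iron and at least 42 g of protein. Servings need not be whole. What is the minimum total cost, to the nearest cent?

$2.10

Check every corner: each single food scaled to meet both minima, and each pair solved so both constraints bind.
chickpeas only: max(6.4/2.0, 42/11) = 3.818 servings → $2.10.
sweet potato only: max(6.4/0.6, 42/1) = 42 servings → $16.80.
cheddar only: max(6.4/0.4, 42/9) = 16 servings → $8.80.
chickpeas + sweet potato with both targets exact would need a negative amount; discard.
chickpeas + cheddar with both tight: 3 servings and 1 serving → $2.20.
sweet potato + cheddar with both tight: 8.16 servings and 3.76 servings → $5.33.
The minimum over all feasible corners is $2.10.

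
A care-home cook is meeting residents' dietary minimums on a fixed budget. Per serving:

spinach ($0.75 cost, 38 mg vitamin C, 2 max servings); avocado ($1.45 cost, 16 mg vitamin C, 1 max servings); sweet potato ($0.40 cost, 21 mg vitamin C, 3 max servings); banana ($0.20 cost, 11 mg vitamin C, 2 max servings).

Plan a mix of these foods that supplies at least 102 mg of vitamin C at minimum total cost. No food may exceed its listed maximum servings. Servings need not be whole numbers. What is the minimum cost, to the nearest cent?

$1.94

Cost per mg of vitamin C: banana $0.0182, sweet potato $0.0190, spinach $0.0197, avocado $0.0906.
Take 2 servings of banana: +22.0 mg vitamin C for $0.40 (total $0.40, still need 80.0 mg).
Take 3 servings of sweet potato: +63.0 mg vitamin C for $1.20 (total $1.60, still need 17.0 mg).
Take 0.4474 servings of spinach: +17.0 mg vitamin C for $0.34 (total $1.94, still need 0.0 mg).
Greedy by cheapest-per-mg is optimal for a single linear constraint, so the minimum cost is $1.94.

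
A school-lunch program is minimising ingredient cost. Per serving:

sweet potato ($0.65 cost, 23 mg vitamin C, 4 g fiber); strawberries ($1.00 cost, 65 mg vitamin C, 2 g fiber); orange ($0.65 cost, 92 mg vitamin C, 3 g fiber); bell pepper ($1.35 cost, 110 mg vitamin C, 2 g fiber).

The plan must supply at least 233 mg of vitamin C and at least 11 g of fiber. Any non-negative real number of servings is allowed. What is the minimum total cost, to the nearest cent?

sweet potato only: max(233/23, 11/4) = 10.13 servings → $6.58.
strawberries only: max(233/65, 11/2) = 5.5 servings → $5.50.
orange only: max(233/92, 11/3) = 3.667 servings → $2.38.
bell pepper only: max(233/110, 11/2) = 5.5 servings → $7.42.
sweet potato + strawberries with both tight: 1.164 servings and 3.173 servings → $3.93.
sweet potato + orange with both tight: 1.047 servings and 2.271 servings → $2.16.
sweet potato + bell pepper with both tight: 1.888 servings and 1.723 servings → $3.55.
strawberries + orange with both targets exact would need a negative amount; discard.
strawberries + bell pepper: intersection lies outside the first quadrant.
orange + bell pepper: the both-tight solution has a negative serving — not a feasible corner.
Cheapest feasible corner: $2.16.

$2.16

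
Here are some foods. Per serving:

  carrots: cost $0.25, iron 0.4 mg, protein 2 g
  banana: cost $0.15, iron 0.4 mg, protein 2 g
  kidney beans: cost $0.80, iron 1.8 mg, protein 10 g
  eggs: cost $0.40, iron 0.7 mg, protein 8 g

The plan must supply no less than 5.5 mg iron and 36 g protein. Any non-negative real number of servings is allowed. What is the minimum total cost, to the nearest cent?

$2.32

Two binding constraints pin down two serving amounts, so the optimal mix uses at most two foods. The candidates are each food alone (scaled to the tighter of iron/protein) and each pair with both constraints tight.
carrots only: max(5.5/0.4, 36/2) = 18 servings → $4.50.
banana only: max(5.5/0.4, 36/2) = 18 servings → $2.70.
kidney beans only: max(5.5/1.8, 36/10) = 3.6 servings → $2.88.
eggs only: max(5.5/0.7, 36/8) = 7.857 servings → $3.14.
carrots + banana (both tight): parallel constraints — no distinct corner.
carrots + kidney beans: intersection lies outside the first quadrant.
carrots + eggs with both tight: 10.44 servings and 1.889 servings → $3.37.
banana + kidney beans: the both-tight solution has a negative serving — not a feasible corner.
banana + eggs with both tight: 10.44 servings and 1.889 servings → $2.32.
kidney beans + eggs with both tight: 2.541 servings and 1.324 servings → $2.56.
The minimum over all feasible corners is $2.32.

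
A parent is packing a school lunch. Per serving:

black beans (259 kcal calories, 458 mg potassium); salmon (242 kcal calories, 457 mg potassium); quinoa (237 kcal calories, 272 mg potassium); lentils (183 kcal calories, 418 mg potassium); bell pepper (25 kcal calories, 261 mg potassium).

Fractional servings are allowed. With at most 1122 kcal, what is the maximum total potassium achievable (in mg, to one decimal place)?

11713.7 mg

Potassium per kcal: bell pepper 10.44, lentils 2.284, salmon 1.888, black beans 1.768, quinoa 1.148.
With no serving limits, spend the whole calories allowance on bell pepper: 1122 kcal / 25 kcal × 261 mg = 11713.7 mg.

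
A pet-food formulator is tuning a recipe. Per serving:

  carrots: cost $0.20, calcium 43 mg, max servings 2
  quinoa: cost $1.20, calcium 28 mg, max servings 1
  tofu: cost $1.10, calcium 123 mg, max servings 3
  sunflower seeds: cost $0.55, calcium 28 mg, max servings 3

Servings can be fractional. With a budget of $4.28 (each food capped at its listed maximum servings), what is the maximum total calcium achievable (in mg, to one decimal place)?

Calcium per dollar: carrots 215, tofu 111.8, sunflower seeds 50.91, quinoa 23.33.
Take 2 servings of carrots: spends $0.40, +86.0 mg calcium (running total 86.0 mg).
Take 3 servings of tofu: spends $3.30, +369.0 mg calcium (running total 455.0 mg).
Take 1.055 servings of sunflower seeds: spends $0.58, +29.5 mg calcium (running total 484.5 mg).
Greedy by best ratio exhausts the cost allowance optimally: 484.5 mg.

484.5 mg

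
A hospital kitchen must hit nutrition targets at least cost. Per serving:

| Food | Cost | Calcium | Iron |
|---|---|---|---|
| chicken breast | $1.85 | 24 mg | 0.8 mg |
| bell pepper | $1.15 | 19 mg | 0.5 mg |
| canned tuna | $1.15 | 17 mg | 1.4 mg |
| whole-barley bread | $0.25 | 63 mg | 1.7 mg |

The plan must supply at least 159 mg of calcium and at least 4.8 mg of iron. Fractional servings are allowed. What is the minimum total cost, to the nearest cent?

$0.71

Two binding constraints pin down two serving amounts, so the optimal mix uses at most two foods. The candidates are each food alone (scaled to the tighter of calcium/iron) and each pair with both constraints tight.
chicken breast only: max(159/24, 4.8/0.8) = 6.625 servings → $12.26.
bell pepper only: max(159/19, 4.8/0.5) = 9.6 servings → $11.04.
canned tuna only: max(159/17, 4.8/1.4) = 9.353 servings → $10.76.
whole-barley bread only: max(159/63, 4.8/1.7) = 2.824 servings → $0.71.
chicken breast + bell pepper with both tight: 3.656 servings and 3.75 servings → $11.08.
chicken breast + canned tuna: the both-tight solution has a negative serving — not a feasible corner.
chicken breast + whole-barley bread with both tight: 3.344 servings and 1.25 servings → $6.50.
bell pepper + canned tuna with both tight: 7.79 servings and 0.6464 servings → $9.70.
bell pepper + whole-barley bread with both targets exact would need a negative amount; discard.
canned tuna + whole-barley bread with both tight: 0.5413 servings and 2.378 servings → $1.22.
The minimum over all feasible corners is $0.71.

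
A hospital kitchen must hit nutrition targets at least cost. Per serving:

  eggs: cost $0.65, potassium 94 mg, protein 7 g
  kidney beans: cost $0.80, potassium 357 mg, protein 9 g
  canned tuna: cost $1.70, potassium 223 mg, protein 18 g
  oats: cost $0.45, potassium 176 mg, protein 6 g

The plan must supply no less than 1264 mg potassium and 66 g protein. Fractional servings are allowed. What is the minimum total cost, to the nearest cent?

$4.95

For a min-cost LP with two ≥-constraints, a basic feasible solution has at most two positive variables.
eggs only: max(1264/94, 66/7) = 13.45 servings → $8.74.
kidney beans only: max(1264/357, 66/9) = 7.333 servings → $5.87.
canned tuna only: max(1264/223, 66/18) = 5.668 servings → $9.64.
oats only: max(1264/176, 66/6) = 11 servings → $4.95.
eggs + kidney beans with both tight: 7.372 servings and 1.6 servings → $6.07.
eggs + canned tuna: the both-tight solution has a negative serving — not a feasible corner.
eggs + oats with both tight: 6.036 servings and 3.958 servings → $5.70.
kidney beans + canned tuna with both tight: 1.818 servings and 2.758 servings → $6.14.
kidney beans + oats: the both-tight solution has a negative serving — not a feasible corner.
canned tuna + oats with both tight: 2.203 servings and 4.39 servings → $5.72.
Cheapest feasible corner: $4.95.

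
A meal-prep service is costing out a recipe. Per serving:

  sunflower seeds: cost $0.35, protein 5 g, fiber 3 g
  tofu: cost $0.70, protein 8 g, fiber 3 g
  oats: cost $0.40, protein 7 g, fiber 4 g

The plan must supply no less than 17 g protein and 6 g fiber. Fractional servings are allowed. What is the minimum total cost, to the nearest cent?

$0.97

This is a tiny linear program; its minimum lies at a vertex of the feasible set. List the vertices and price them.
sunflower seeds only: max(17/5, 6/3) = 3.4 servings → $1.19.
tofu only: max(17/8, 6/3) = 2.125 servings → $1.49.
oats only: max(17/7, 6/4) = 2.429 servings → $0.97.
sunflower seeds + tofu with both targets exact would need a negative amount; discard.
sunflower seeds + oats: the both-tight solution has a negative serving — not a feasible corner.
tofu + oats: intersection lies outside the first quadrant.
The minimum over all feasible corners is $0.97.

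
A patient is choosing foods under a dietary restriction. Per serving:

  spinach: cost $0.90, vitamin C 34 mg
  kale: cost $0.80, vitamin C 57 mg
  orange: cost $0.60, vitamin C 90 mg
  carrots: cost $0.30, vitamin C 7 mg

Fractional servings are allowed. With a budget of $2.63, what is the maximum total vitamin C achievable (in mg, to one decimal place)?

394.5 mg

Vitamin C per dollar: orange 150, kale 71.25, spinach 37.78, carrots 23.33.
With no serving limits, spend the whole cost allowance on orange: $2.63 / $0.60 × 90 mg = 394.5 mg.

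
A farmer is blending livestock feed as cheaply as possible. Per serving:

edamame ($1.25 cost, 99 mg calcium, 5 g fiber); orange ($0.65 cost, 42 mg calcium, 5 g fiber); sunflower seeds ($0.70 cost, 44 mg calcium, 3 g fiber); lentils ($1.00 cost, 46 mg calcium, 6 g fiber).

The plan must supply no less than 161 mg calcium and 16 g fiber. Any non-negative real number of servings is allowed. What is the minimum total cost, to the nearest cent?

Check every corner: each single food scaled to meet both minima, and each pair solved so both constraints bind.
edamame only: max(161/99, 16/5) = 3.2 servings → $4.00.
orange only: max(161/42, 16/5) = 3.833 servings → $2.49.
sunflower seeds only: max(161/44, 16/3) = 5.333 servings → $3.73.
lentils only: max(161/46, 16/6) = 3.5 servings → $3.50.
edamame + orange with both tight: 0.4667 servings and 2.733 servings → $2.36.
edamame + sunflower seeds: intersection lies outside the first quadrant.
edamame + lentils with both tight: 0.6319 servings and 2.14 servings → $2.93.
orange + sunflower seeds with both tight: 2.351 servings and 1.415 servings → $2.52.
orange + lentils with both targets exact would need a negative amount; discard.
sunflower seeds + lentils with both tight: 1.825 servings and 1.754 servings → $3.03.
So the least-cost plan costs $2.36.

$2.36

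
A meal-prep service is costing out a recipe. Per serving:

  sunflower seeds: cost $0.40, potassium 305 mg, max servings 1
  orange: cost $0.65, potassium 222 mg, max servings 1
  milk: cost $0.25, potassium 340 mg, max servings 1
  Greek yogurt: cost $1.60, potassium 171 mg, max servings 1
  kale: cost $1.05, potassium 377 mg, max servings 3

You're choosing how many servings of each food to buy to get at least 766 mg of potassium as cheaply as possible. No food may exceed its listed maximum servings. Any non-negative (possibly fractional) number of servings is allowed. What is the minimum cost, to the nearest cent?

$0.99

Cost per mg of potassium: milk $0.0007, sunflower seeds $0.0013, kale $0.0028, orange $0.0029, Greek yogurt $0.0094.
Take 1 serving of milk: +340.0 mg potassium for $0.25 (total $0.25, still need 426.0 mg).
Take 1 serving of sunflower seeds: +305.0 mg potassium for $0.40 (total $0.65, still need 121.0 mg).
Take 0.321 servings of kale: +121.0 mg potassium for $0.34 (total $0.99, still need 0.0 mg).
Filling from the cheapest source first is optimal under one linear minimum: $0.99.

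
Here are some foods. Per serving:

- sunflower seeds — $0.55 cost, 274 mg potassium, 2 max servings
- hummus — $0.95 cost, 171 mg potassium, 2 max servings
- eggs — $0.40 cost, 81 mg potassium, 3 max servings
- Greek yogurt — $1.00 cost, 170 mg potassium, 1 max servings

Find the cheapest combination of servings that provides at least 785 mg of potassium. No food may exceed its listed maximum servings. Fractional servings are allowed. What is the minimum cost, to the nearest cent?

$2.27

Cost per mg of potassium: sunflower seeds $0.0020, eggs $0.0049, hummus $0.0056, Greek yogurt $0.0059.
Take 2 servings of sunflower seeds: +548.0 mg potassium for $1.10 (total $1.10, still need 237.0 mg).
Take 2.926 servings of eggs: +237.0 mg potassium for $1.17 (total $2.27, still need 0.0 mg).
Greedy by cheapest-per-mg is optimal for a single linear constraint, so the minimum cost is $2.27.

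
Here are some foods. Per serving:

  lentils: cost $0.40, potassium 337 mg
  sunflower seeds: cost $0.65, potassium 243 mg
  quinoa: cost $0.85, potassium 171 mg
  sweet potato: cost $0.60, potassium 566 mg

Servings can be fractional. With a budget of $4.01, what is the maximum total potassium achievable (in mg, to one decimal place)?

3782.8 mg

Potassium per dollar: sweet potato 943.3, lentils 842.5, sunflower seeds 373.8, quinoa 201.2.
With no serving limits, spend the whole cost allowance on sweet potato: $4.01 / $0.60 × 566 mg = 3782.8 mg.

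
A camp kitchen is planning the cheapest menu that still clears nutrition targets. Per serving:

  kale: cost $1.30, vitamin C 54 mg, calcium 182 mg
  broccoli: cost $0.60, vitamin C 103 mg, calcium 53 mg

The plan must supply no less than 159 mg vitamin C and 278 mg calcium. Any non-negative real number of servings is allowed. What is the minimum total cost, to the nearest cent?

Minimising a linear cost over {vitamin C ≥ 159, calcium ≥ 278, servings ≥ 0} — the optimum is at a vertex, using one or two foods.
kale only: max(159/54, 278/182) = 2.944 servings → $3.83.
broccoli only: max(159/103, 278/53) = 5.245 servings → $3.15.
kale + broccoli with both tight: 1.272 servings and 0.8767 servings → $2.18.
The minimum over all feasible corners is $2.18.

$2.18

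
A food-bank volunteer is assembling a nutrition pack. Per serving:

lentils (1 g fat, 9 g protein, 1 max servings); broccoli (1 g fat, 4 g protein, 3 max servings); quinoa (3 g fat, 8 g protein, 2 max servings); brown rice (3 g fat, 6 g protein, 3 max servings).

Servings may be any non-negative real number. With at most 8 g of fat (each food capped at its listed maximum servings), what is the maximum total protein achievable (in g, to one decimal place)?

31.7 g

Protein per g fat: lentils 9, broccoli 4, quinoa 2.667, brown rice 2.
Take 1 serving of lentils: uses 1 g fat, +9.0 g protein (running total 9.0 g).
Take 3 servings of broccoli: uses 3 g fat, +12.0 g protein (running total 21.0 g).
Take 1.333 servings of quinoa: uses 4 g fat, +10.7 g protein (running total 31.7 g).
Greedy by best ratio exhausts the fat allowance optimally: 31.7 g.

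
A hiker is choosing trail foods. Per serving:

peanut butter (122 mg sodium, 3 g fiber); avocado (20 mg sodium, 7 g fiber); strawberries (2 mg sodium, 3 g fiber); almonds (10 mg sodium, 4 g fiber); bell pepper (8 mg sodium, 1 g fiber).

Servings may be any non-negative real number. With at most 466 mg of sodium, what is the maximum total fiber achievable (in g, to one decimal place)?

699.0 g

Fiber per mg sodium: strawberries 1.5, almonds 0.4, avocado 0.35, bell pepper 0.125, peanut butter 0.02459.
With no serving limits, spend the whole sodium allowance on strawberries: 466 mg / 2 mg × 3 g = 699.0 g.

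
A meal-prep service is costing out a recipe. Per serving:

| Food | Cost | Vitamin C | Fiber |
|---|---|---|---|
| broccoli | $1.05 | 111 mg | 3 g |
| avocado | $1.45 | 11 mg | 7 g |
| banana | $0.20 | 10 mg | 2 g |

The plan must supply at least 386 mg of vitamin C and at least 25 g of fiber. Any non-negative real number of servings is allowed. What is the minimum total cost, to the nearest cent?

Check every corner: each single food scaled to meet both minima, and each pair solved so both constraints bind.
broccoli only: max(386/111, 25/3) = 8.333 servings → $8.75.
avocado only: max(386/11, 25/7) = 35.09 servings → $50.88.
banana only: max(386/10, 25/2) = 38.6 servings → $7.72.
broccoli + avocado with both tight: 3.262 servings and 2.173 servings → $6.58.
broccoli + banana with both tight: 2.719 servings and 8.422 servings → $4.54.
avocado + banana: the both-tight solution has a negative serving — not a feasible corner.
So the least-cost plan costs $4.54.

$4.54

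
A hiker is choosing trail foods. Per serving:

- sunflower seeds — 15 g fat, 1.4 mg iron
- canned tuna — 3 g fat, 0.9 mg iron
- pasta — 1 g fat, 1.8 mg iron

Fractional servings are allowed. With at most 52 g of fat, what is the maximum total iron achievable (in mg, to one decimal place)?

93.6 mg

Iron per g fat: pasta 1.8, canned tuna 0.3, sunflower seeds 0.09333.
With no serving limits, spend the whole fat allowance on pasta: 52 g / 1 g × 1.8 mg = 93.6 mg.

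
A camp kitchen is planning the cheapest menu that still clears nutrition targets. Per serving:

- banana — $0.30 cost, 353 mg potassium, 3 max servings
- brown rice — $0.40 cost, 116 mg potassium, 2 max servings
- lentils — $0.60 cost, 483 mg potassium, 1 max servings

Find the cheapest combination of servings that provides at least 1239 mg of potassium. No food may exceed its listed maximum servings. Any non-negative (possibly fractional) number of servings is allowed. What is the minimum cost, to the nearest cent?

Cost per mg of potassium: banana $0.0008, lentils $0.0012, brown rice $0.0034.
Take 3 servings of banana: +1059.0 mg potassium for $0.90 (total $0.90, still need 180.0 mg).
Take 0.3727 servings of lentils: +180.0 mg potassium for $0.22 (total $1.12, still need 0.0 mg).
Filling from the cheapest source first is optimal under one linear minimum: $1.12.

$1.12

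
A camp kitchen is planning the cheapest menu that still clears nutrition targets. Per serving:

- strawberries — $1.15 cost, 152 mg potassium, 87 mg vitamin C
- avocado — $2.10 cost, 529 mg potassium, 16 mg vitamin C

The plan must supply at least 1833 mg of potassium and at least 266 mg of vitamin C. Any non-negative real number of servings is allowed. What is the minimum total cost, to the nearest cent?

An LP optimum is at a vertex; with two nutrient constraints at most two foods are used. Check each candidate.
strawberries only: max(1833/152, 266/87) = 12.06 servings → $13.87.
avocado only: max(1833/529, 266/16) = 16.62 servings → $34.91.
strawberries + avocado with both tight: 2.555 servings and 2.731 servings → $8.67.
Cheapest feasible corner: $8.67.

$8.67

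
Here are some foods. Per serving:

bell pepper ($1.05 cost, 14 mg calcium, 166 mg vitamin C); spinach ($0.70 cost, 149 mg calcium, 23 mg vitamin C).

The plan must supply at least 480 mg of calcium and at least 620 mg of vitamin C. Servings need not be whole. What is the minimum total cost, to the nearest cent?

For a min-cost LP with two ≥-constraints, a basic feasible solution has at most two positive variables.
bell pepper only: max(480/14, 620/166) = 34.29 servings → $36.00.
spinach only: max(480/149, 620/23) = 26.96 servings → $18.87.
bell pepper + spinach with both tight: 3.332 servings and 2.908 servings → $5.53.
Cheapest feasible corner: $5.53.

$5.53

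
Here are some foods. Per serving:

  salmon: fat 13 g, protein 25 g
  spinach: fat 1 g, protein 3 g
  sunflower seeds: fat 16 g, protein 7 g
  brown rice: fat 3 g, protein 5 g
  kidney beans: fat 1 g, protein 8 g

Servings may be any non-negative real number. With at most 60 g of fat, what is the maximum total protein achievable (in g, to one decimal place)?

Protein per g fat: kidney beans 8, spinach 3, salmon 1.923, brown rice 1.667, sunflower seeds 0.4375.
With no serving limits, spend the whole fat allowance on kidney beans: 60 g / 1 g × 8 g = 480.0 g.

480.0 g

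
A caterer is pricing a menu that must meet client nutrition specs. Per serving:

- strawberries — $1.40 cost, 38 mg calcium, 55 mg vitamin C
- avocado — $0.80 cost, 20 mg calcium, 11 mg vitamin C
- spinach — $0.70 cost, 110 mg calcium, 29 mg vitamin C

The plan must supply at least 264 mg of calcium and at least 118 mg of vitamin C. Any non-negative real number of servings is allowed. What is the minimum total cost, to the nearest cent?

$2.85

With two linear requirements the optimum uses one or two foods; enumerate the corners.
strawberries only: max(264/38, 118/55) = 6.947 servings → $9.73.
avocado only: max(264/20, 118/11) = 13.2 servings → $10.56.
spinach only: max(264/110, 118/29) = 4.069 servings → $2.85.
strawberries + avocado: the both-tight solution has a negative serving — not a feasible corner.
strawberries + spinach with both tight: 1.076 servings and 2.028 servings → $2.93.
avocado + spinach with both tight: 8.451 servings and 0.8635 servings → $7.37.
So the least-cost plan costs $2.85.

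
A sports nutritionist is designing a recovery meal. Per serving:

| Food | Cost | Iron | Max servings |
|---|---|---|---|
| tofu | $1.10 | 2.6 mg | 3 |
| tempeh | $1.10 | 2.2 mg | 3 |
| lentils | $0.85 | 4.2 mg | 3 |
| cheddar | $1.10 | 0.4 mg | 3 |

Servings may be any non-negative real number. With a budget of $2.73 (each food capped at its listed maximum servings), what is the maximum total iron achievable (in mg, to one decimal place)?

Iron per dollar: lentils 4.941, tofu 2.364, tempeh 2, cheddar 0.3636.
Take 3 servings of lentils: spends $2.55, +12.6 mg iron (running total 12.6 mg).
Take 0.1636 servings of tofu: spends $0.18, +0.4 mg iron (running total 13.0 mg).
Greedy by best ratio exhausts the cost allowance optimally: 13.0 mg.

13.0 mg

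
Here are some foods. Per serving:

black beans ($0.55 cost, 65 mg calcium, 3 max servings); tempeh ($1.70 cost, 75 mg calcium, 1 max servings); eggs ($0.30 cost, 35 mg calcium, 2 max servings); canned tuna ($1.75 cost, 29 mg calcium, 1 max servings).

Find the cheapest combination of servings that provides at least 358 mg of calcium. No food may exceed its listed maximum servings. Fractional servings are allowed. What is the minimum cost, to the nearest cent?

Cost per mg of calcium: black beans $0.0085, eggs $0.0086, tempeh $0.0227, canned tuna $0.0603.
Take 3 servings of black beans: +195.0 mg calcium for $1.65 (total $1.65, still need 163.0 mg).
Take 2 servings of eggs: +70.0 mg calcium for $0.60 (total $2.25, still need 93.0 mg).
Take 1 serving of tempeh: +75.0 mg calcium for $1.70 (total $3.95, still need 18.0 mg).
Take 0.6207 servings of canned tuna: +18.0 mg calcium for $1.09 (total $5.04, still need 0.0 mg).
Greedy by cheapest-per-mg is optimal for a single linear constraint, so the minimum cost is $5.04.

$5.04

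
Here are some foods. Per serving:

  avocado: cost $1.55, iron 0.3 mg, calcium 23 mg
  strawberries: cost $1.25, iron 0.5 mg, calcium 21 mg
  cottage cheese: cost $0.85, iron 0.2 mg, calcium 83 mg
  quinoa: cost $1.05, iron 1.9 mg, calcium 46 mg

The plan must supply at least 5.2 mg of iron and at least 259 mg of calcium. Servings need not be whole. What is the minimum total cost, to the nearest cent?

$4.13

This is a tiny linear program; its minimum lies at a vertex of the feasible set. List the vertices and price them.
avocado only: max(5.2/0.3, 259/23) = 17.33 servings → $26.87.
strawberries only: max(5.2/0.5, 259/21) = 12.33 servings → $15.42.
cottage cheese only: max(5.2/0.2, 259/83) = 26 servings → $22.10.
quinoa only: max(5.2/1.9, 259/46) = 5.63 servings → $5.91.
avocado + strawberries with both tight: 3.904 servings and 8.058 servings → $16.12.
avocado + cottage cheese with both targets exact would need a negative amount; discard.
avocado + quinoa with both tight: 8.458 servings and 1.401 servings → $14.58.
strawberries + cottage cheese with both tight: 10.18 servings and 0.5442 servings → $13.19.
strawberries + quinoa: the both-tight solution has a negative serving — not a feasible corner.
cottage cheese + quinoa with both tight: 1.703 servings and 2.558 servings → $4.13.
So the least-cost plan costs $4.13.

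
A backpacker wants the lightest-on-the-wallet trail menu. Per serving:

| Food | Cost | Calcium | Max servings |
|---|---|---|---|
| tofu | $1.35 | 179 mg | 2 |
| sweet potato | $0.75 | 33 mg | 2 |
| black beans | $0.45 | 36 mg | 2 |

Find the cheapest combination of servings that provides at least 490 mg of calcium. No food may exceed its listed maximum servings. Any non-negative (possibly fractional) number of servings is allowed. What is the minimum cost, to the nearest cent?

$4.96

Cost per mg of calcium: tofu $0.0075, black beans $0.0125, sweet potato $0.0227.
Take 2 servings of tofu: +358.0 mg calcium for $2.70 (total $2.70, still need 132.0 mg).
Take 2 servings of black beans: +72.0 mg calcium for $0.90 (total $3.60, still need 60.0 mg).
Take 1.818 servings of sweet potato: +60.0 mg calcium for $1.36 (total $4.96, still need 0.0 mg).
Filling from the cheapest source first is optimal under one linear minimum: $4.96.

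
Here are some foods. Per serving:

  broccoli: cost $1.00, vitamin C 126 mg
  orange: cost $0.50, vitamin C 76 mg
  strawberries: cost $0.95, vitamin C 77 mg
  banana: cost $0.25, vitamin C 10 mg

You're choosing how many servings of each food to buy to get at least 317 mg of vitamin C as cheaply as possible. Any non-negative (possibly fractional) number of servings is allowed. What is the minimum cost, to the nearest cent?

$2.09

Cost per mg of vitamin C: orange $0.0066, broccoli $0.0079, strawberries $0.0123, banana $0.0250.
With no serving limits, use only orange: 317 mg / 76 mg = 4.171 servings × $0.50 = $2.09.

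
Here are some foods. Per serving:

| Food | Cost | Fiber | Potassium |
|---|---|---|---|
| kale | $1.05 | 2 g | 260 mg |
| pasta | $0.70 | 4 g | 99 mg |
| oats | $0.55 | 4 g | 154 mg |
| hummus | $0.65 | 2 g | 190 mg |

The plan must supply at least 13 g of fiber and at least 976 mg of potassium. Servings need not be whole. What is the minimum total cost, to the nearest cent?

$3.37

This is a tiny linear program; its minimum lies at a vertex of the feasible set. List the vertices and price them.
kale only: max(13/2, 976/260) = 6.5 servings → $6.83.
pasta only: max(13/4, 976/99) = 9.859 servings → $6.90.
oats only: max(13/4, 976/154) = 6.338 servings → $3.49.
hummus only: max(13/2, 976/190) = 6.5 servings → $4.22.
kale + pasta with both tight: 3.108 servings and 1.696 servings → $4.45.
kale + oats with both tight: 2.598 servings and 1.951 servings → $3.80.
kale + hummus: the both-tight solution has a negative serving — not a feasible corner.
pasta + oats: the both-tight solution has a negative serving — not a feasible corner.
pasta + hummus with both tight: 0.9217 servings and 4.657 servings → $3.67.
oats + hummus with both tight: 1.146 servings and 4.208 servings → $3.37.
Cheapest feasible corner: $3.37.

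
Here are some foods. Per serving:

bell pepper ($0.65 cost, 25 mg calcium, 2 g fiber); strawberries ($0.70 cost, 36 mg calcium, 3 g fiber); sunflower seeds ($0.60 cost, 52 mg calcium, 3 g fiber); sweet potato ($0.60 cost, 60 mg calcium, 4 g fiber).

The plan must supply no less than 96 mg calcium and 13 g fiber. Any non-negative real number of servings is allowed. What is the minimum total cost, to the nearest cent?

$1.95

bell pepper only: max(96/25, 13/2) = 6.5 servings → $4.22.
strawberries only: max(96/36, 13/3) = 4.333 servings → $3.03.
sunflower seeds only: max(96/52, 13/3) = 4.333 servings → $2.60.
sweet potato only: max(96/60, 13/4) = 3.25 servings → $1.95.
bell pepper + strawberries: the both-tight solution has a negative serving — not a feasible corner.
bell pepper + sunflower seeds: intersection lies outside the first quadrant.
bell pepper + sweet potato with both targets exact would need a negative amount; discard.
strawberries + sunflower seeds: the both-tight solution has a negative serving — not a feasible corner.
strawberries + sweet potato: intersection lies outside the first quadrant.
sunflower seeds + sweet potato: the both-tight solution has a negative serving — not a feasible corner.
Cheapest feasible corner: $1.95.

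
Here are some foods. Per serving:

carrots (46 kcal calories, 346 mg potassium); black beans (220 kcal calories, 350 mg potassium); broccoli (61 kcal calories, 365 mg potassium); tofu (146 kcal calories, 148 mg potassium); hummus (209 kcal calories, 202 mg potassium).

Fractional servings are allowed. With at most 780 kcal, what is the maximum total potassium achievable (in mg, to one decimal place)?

Potassium per kcal: carrots 7.522, broccoli 5.984, black beans 1.591, tofu 1.014, hummus 0.9665.
With no serving limits, spend the whole calories allowance on carrots: 780 kcal / 46 kcal × 346 mg = 5867.0 mg.

5867.0 mg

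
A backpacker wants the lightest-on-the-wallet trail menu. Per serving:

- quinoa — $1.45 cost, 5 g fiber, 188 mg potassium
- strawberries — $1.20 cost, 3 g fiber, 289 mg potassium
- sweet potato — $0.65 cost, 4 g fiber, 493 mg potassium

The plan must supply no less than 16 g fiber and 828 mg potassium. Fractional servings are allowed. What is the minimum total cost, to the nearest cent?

$2.60

At the optimum either one food covers both requirements or two foods hit both targets exactly; no other combination can be cheaper.
quinoa only: max(16/5, 828/188) = 4.404 servings → $6.39.
strawberries only: max(16/3, 828/289) = 5.333 servings → $6.40.
sweet potato only: max(16/4, 828/493) = 4 servings → $2.60.
quinoa + strawberries with both tight: 2.429 servings and 1.285 servings → $5.06.
quinoa + sweet potato with both tight: 2.671 servings and 0.6608 servings → $4.30.
strawberries + sweet potato with both targets exact would need a negative amount; discard.
The minimum over all feasible corners is $2.60.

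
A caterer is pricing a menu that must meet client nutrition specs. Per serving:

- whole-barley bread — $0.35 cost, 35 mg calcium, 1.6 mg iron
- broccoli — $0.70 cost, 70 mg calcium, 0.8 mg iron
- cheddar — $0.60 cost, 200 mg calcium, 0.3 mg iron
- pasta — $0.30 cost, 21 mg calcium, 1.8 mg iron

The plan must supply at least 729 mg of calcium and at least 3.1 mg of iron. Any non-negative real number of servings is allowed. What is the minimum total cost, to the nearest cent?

$2.46

This is a tiny linear program; its minimum lies at a vertex of the feasible set. List the vertices and price them.
whole-barley bread only: max(729/35, 3.1/1.6) = 20.83 servings → $7.29.
broccoli only: max(729/70, 3.1/0.8) = 10.41 servings → $7.29.
cheddar only: max(729/200, 3.1/0.3) = 10.33 servings → $6.20.
pasta only: max(729/21, 3.1/1.8) = 34.71 servings → $10.41.
whole-barley bread + broccoli: the both-tight solution has a negative serving — not a feasible corner.
whole-barley bread + cheddar with both tight: 1.297 servings and 3.418 servings → $2.50.
whole-barley bread + pasta: intersection lies outside the first quadrant.
broccoli + cheddar with both tight: 2.887 servings and 2.635 servings → $3.60.
broccoli + pasta: the both-tight solution has a negative serving — not a feasible corner.
cheddar + pasta with both tight: 3.526 servings and 1.135 servings → $2.46.
So the least-cost plan costs $2.46.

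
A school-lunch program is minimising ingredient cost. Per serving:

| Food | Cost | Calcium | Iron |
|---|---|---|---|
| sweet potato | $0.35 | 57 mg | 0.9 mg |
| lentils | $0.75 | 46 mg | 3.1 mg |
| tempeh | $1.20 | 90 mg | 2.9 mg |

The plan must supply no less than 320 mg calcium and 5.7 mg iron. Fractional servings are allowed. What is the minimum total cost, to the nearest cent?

A basic optimal solution has at most two foods positive. Try each food alone and each pair with both targets met exactly.
sweet potato only: max(320/57, 5.7/0.9) = 6.333 servings → $2.22.
lentils only: max(320/46, 5.7/3.1) = 6.957 servings → $5.22.
tempeh only: max(320/90, 5.7/2.9) = 3.556 servings → $4.27.
sweet potato + lentils with both tight: 5.394 servings and 0.2727 servings → $2.09.
sweet potato + tempeh with both tight: 4.923 servings and 0.4377 servings → $2.25.
lentils + tempeh with both targets exact would need a negative amount; discard.
Cheapest feasible corner: $2.09.

$2.09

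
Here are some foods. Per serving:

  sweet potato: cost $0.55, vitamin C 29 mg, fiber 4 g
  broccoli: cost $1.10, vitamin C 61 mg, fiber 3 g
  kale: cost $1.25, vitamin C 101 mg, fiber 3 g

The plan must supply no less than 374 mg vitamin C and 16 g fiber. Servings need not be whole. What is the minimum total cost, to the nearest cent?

For a min-cost LP with two ≥-constraints, a basic feasible solution has at most two positive variables.
sweet potato only: max(374/29, 16/4) = 12.9 servings → $7.09.
broccoli only: max(374/61, 16/3) = 6.131 servings → $6.74.
kale only: max(374/101, 16/3) = 5.333 servings → $6.67.
sweet potato + broccoli with both targets exact would need a negative amount; discard.
sweet potato + kale with both tight: 1.558 servings and 3.256 servings → $4.93.
broccoli + kale with both tight: 4.117 servings and 1.217 servings → $6.05.
So the least-cost plan costs $4.93.

$4.93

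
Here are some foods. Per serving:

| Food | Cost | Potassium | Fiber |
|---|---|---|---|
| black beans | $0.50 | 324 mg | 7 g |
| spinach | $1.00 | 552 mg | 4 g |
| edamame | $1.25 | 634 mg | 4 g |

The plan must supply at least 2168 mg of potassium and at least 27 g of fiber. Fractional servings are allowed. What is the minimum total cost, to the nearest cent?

Check every corner: each single food scaled to meet both minima, and each pair solved so both constraints bind.
black beans only: max(2168/324, 27/7) = 6.691 servings → $3.35.
spinach only: max(2168/552, 27/4) = 6.75 servings → $6.75.
edamame only: max(2168/634, 27/4) = 6.75 servings → $8.44.
black beans + spinach with both tight: 2.427 servings and 2.503 servings → $3.72.
black beans + edamame with both tight: 2.688 servings and 2.046 servings → $3.90.
spinach + edamame: intersection lies outside the first quadrant.
The minimum over all feasible corners is $3.35.

$3.35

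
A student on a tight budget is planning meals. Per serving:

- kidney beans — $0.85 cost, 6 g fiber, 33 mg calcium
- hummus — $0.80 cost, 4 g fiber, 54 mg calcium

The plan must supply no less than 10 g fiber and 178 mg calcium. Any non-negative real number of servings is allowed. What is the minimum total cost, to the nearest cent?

$2.64

An LP optimum is at a vertex; with two nutrient constraints at most two foods are used. Check each candidate.
kidney beans only: max(10/6, 178/33) = 5.394 servings → $4.58.
hummus only: max(10/4, 178/54) = 3.296 servings → $2.64.
kidney beans + hummus: intersection lies outside the first quadrant.
So the least-cost plan costs $2.64.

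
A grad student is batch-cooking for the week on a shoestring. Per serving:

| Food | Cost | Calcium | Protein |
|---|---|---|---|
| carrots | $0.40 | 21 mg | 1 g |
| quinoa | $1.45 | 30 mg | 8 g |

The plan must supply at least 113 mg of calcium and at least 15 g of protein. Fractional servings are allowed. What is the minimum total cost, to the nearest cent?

carrots only: max(113/21, 15/1) = 15 servings → $6.00.
quinoa only: max(113/30, 15/8) = 3.767 servings → $5.46.
carrots + quinoa with both tight: 3.29 servings and 1.464 servings → $3.44.
The minimum over all feasible corners is $3.44.

$3.44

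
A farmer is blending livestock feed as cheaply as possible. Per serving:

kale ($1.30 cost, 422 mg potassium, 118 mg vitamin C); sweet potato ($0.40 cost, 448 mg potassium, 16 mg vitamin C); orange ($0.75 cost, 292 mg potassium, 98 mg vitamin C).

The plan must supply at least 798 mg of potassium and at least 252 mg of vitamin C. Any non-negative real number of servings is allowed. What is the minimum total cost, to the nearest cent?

Compare the cost at each extreme point of the feasible region.
kale only: max(798/422, 252/118) = 2.136 servings → $2.78.
sweet potato only: max(798/448, 252/16) = 15.75 servings → $6.30.
orange only: max(798/292, 252/98) = 2.733 servings → $2.05.
kale + sweet potato: intersection lies outside the first quadrant.
kale + orange with both tight: 0.6696 servings and 1.765 servings → $2.19.
sweet potato + orange with both tight: 0.1178 servings and 2.552 servings → $1.96.
The minimum over all feasible corners is $1.96.

$1.96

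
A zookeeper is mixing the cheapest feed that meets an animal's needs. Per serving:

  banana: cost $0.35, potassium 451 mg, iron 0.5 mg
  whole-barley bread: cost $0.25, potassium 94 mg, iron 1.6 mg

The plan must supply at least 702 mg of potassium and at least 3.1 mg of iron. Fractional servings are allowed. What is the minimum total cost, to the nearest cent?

$0.82

At the optimum either one food covers both requirements or two foods hit both targets exactly; no other combination can be cheaper.
banana only: max(702/451, 3.1/0.5) = 6.2 servings → $2.17.
whole-barley bread only: max(702/94, 3.1/1.6) = 7.468 servings → $1.87.
banana + whole-barley bread with both tight: 1.233 servings and 1.552 servings → $0.82.
So the least-cost plan costs $0.82.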